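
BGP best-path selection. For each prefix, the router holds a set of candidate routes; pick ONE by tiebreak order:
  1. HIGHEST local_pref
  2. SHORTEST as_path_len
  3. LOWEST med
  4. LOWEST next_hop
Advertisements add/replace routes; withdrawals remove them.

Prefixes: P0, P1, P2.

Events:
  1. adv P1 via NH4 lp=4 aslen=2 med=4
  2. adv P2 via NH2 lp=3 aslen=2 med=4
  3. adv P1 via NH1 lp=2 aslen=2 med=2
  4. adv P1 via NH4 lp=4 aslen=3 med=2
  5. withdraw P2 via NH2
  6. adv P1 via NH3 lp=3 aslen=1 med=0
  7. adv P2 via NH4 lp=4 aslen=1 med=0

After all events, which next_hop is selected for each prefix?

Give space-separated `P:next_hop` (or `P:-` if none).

Answer: P0:- P1:NH4 P2:NH4

Derivation:
Op 1: best P0=- P1=NH4 P2=-
Op 2: best P0=- P1=NH4 P2=NH2
Op 3: best P0=- P1=NH4 P2=NH2
Op 4: best P0=- P1=NH4 P2=NH2
Op 5: best P0=- P1=NH4 P2=-
Op 6: best P0=- P1=NH4 P2=-
Op 7: best P0=- P1=NH4 P2=NH4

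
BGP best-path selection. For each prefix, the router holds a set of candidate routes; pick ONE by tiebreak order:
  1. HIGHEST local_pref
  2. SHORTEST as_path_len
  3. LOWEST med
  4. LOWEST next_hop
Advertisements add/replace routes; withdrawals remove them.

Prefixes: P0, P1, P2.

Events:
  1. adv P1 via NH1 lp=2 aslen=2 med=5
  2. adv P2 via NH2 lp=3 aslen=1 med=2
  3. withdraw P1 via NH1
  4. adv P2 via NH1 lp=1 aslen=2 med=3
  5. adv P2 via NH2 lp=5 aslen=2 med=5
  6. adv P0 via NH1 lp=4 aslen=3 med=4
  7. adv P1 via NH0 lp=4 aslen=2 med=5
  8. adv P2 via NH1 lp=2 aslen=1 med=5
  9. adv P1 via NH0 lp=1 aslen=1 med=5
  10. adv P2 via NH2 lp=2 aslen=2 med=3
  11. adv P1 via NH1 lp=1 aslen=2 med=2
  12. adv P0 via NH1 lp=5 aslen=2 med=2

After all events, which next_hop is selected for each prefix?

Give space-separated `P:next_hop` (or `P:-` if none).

Answer: P0:NH1 P1:NH0 P2:NH1

Derivation:
Op 1: best P0=- P1=NH1 P2=-
Op 2: best P0=- P1=NH1 P2=NH2
Op 3: best P0=- P1=- P2=NH2
Op 4: best P0=- P1=- P2=NH2
Op 5: best P0=- P1=- P2=NH2
Op 6: best P0=NH1 P1=- P2=NH2
Op 7: best P0=NH1 P1=NH0 P2=NH2
Op 8: best P0=NH1 P1=NH0 P2=NH2
Op 9: best P0=NH1 P1=NH0 P2=NH2
Op 10: best P0=NH1 P1=NH0 P2=NH1
Op 11: best P0=NH1 P1=NH0 P2=NH1
Op 12: best P0=NH1 P1=NH0 P2=NH1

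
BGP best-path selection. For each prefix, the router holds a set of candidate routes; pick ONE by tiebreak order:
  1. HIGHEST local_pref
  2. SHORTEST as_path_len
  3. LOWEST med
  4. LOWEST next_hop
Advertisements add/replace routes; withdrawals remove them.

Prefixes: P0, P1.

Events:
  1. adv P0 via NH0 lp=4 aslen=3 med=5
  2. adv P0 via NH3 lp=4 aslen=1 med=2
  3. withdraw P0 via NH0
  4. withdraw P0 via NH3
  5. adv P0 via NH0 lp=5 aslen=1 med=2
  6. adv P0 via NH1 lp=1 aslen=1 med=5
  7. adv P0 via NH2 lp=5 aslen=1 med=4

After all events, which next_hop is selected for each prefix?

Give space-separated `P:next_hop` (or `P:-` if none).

Answer: P0:NH0 P1:-

Derivation:
Op 1: best P0=NH0 P1=-
Op 2: best P0=NH3 P1=-
Op 3: best P0=NH3 P1=-
Op 4: best P0=- P1=-
Op 5: best P0=NH0 P1=-
Op 6: best P0=NH0 P1=-
Op 7: best P0=NH0 P1=-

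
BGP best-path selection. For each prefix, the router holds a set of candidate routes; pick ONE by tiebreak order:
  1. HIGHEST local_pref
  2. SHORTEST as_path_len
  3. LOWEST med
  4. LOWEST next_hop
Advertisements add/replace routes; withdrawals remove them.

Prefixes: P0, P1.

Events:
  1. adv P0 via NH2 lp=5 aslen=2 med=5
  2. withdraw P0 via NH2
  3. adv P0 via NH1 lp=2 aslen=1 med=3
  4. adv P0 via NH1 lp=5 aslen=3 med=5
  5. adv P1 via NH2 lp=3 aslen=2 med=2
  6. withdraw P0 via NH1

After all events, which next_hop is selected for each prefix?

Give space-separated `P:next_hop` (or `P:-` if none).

Op 1: best P0=NH2 P1=-
Op 2: best P0=- P1=-
Op 3: best P0=NH1 P1=-
Op 4: best P0=NH1 P1=-
Op 5: best P0=NH1 P1=NH2
Op 6: best P0=- P1=NH2

Answer: P0:- P1:NH2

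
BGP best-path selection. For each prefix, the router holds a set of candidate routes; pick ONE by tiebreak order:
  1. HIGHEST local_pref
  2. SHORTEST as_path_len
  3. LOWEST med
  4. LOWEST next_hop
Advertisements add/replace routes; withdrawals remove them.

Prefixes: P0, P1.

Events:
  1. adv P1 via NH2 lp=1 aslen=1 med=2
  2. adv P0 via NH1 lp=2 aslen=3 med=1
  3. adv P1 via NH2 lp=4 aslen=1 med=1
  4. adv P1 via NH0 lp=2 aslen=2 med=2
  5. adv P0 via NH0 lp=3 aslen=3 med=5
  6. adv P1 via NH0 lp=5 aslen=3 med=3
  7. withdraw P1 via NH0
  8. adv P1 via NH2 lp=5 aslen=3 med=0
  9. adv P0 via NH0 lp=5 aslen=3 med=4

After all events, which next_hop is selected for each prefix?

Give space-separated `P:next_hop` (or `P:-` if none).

Answer: P0:NH0 P1:NH2

Derivation:
Op 1: best P0=- P1=NH2
Op 2: best P0=NH1 P1=NH2
Op 3: best P0=NH1 P1=NH2
Op 4: best P0=NH1 P1=NH2
Op 5: best P0=NH0 P1=NH2
Op 6: best P0=NH0 P1=NH0
Op 7: best P0=NH0 P1=NH2
Op 8: best P0=NH0 P1=NH2
Op 9: best P0=NH0 P1=NH2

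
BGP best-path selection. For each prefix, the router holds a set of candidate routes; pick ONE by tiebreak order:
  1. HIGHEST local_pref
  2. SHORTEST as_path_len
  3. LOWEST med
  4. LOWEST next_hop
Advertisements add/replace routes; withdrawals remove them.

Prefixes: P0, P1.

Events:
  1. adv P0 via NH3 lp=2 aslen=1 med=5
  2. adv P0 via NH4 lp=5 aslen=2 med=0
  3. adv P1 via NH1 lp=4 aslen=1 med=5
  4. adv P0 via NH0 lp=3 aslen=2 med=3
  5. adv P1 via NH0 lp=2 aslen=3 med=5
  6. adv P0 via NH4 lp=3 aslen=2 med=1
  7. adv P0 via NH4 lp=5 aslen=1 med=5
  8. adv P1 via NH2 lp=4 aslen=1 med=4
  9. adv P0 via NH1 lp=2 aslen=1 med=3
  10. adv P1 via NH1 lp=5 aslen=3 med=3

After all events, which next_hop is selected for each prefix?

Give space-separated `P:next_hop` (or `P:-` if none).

Op 1: best P0=NH3 P1=-
Op 2: best P0=NH4 P1=-
Op 3: best P0=NH4 P1=NH1
Op 4: best P0=NH4 P1=NH1
Op 5: best P0=NH4 P1=NH1
Op 6: best P0=NH4 P1=NH1
Op 7: best P0=NH4 P1=NH1
Op 8: best P0=NH4 P1=NH2
Op 9: best P0=NH4 P1=NH2
Op 10: best P0=NH4 P1=NH1

Answer: P0:NH4 P1:NH1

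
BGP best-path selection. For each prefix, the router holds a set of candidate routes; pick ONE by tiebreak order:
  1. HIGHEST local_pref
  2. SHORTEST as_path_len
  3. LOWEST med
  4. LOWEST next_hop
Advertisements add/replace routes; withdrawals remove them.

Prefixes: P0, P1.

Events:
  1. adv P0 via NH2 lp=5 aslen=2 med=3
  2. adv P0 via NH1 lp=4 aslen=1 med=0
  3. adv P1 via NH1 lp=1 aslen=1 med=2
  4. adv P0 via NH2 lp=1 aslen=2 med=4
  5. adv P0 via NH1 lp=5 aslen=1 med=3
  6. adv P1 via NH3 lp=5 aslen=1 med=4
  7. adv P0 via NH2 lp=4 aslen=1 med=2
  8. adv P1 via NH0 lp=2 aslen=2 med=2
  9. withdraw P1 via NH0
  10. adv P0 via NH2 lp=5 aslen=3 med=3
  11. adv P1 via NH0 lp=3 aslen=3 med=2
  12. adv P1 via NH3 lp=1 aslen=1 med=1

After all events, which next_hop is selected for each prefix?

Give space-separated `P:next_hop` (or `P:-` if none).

Answer: P0:NH1 P1:NH0

Derivation:
Op 1: best P0=NH2 P1=-
Op 2: best P0=NH2 P1=-
Op 3: best P0=NH2 P1=NH1
Op 4: best P0=NH1 P1=NH1
Op 5: best P0=NH1 P1=NH1
Op 6: best P0=NH1 P1=NH3
Op 7: best P0=NH1 P1=NH3
Op 8: best P0=NH1 P1=NH3
Op 9: best P0=NH1 P1=NH3
Op 10: best P0=NH1 P1=NH3
Op 11: best P0=NH1 P1=NH3
Op 12: best P0=NH1 P1=NH0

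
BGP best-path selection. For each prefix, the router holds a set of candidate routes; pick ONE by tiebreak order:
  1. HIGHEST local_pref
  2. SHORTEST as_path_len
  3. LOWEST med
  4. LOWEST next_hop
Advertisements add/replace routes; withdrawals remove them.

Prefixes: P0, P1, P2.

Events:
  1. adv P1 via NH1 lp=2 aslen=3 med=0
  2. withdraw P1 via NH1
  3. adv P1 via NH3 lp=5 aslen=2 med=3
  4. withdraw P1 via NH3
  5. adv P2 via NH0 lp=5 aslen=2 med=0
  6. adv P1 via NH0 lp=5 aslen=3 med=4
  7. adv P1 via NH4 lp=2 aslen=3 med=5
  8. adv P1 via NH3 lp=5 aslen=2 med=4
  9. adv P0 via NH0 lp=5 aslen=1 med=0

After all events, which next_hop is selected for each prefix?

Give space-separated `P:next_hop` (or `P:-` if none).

Op 1: best P0=- P1=NH1 P2=-
Op 2: best P0=- P1=- P2=-
Op 3: best P0=- P1=NH3 P2=-
Op 4: best P0=- P1=- P2=-
Op 5: best P0=- P1=- P2=NH0
Op 6: best P0=- P1=NH0 P2=NH0
Op 7: best P0=- P1=NH0 P2=NH0
Op 8: best P0=- P1=NH3 P2=NH0
Op 9: best P0=NH0 P1=NH3 P2=NH0

Answer: P0:NH0 P1:NH3 P2:NH0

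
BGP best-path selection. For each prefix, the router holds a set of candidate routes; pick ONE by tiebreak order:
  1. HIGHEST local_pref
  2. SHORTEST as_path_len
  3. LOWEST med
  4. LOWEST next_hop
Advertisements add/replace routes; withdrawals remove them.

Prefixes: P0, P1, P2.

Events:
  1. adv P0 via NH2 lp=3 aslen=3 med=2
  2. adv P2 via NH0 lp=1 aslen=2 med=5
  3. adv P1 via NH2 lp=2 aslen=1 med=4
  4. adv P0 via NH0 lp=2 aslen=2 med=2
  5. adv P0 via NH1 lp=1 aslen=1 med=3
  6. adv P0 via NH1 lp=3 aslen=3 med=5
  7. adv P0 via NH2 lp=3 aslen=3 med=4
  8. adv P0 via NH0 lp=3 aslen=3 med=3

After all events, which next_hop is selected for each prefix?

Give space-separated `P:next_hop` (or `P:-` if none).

Op 1: best P0=NH2 P1=- P2=-
Op 2: best P0=NH2 P1=- P2=NH0
Op 3: best P0=NH2 P1=NH2 P2=NH0
Op 4: best P0=NH2 P1=NH2 P2=NH0
Op 5: best P0=NH2 P1=NH2 P2=NH0
Op 6: best P0=NH2 P1=NH2 P2=NH0
Op 7: best P0=NH2 P1=NH2 P2=NH0
Op 8: best P0=NH0 P1=NH2 P2=NH0

Answer: P0:NH0 P1:NH2 P2:NH0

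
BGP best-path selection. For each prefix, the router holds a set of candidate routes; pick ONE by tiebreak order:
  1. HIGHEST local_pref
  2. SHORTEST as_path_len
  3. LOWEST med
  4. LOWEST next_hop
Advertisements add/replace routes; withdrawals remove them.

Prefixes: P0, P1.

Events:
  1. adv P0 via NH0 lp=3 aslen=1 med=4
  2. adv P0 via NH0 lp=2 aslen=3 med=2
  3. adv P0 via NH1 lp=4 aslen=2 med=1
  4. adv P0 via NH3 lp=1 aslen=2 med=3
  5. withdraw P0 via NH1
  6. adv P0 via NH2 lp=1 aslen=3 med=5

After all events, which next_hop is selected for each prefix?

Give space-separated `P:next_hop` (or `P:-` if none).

Op 1: best P0=NH0 P1=-
Op 2: best P0=NH0 P1=-
Op 3: best P0=NH1 P1=-
Op 4: best P0=NH1 P1=-
Op 5: best P0=NH0 P1=-
Op 6: best P0=NH0 P1=-

Answer: P0:NH0 P1:-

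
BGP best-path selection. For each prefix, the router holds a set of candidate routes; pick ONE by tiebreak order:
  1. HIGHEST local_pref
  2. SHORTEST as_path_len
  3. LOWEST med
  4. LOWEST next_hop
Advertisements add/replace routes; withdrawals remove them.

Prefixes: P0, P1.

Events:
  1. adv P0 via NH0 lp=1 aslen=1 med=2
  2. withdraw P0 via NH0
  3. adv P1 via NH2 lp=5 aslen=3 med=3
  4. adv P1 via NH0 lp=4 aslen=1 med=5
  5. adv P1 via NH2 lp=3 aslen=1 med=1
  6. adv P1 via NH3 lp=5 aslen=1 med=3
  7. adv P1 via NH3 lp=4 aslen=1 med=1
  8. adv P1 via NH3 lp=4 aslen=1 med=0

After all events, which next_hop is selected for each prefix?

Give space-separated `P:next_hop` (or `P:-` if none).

Answer: P0:- P1:NH3

Derivation:
Op 1: best P0=NH0 P1=-
Op 2: best P0=- P1=-
Op 3: best P0=- P1=NH2
Op 4: best P0=- P1=NH2
Op 5: best P0=- P1=NH0
Op 6: best P0=- P1=NH3
Op 7: best P0=- P1=NH3
Op 8: best P0=- P1=NH3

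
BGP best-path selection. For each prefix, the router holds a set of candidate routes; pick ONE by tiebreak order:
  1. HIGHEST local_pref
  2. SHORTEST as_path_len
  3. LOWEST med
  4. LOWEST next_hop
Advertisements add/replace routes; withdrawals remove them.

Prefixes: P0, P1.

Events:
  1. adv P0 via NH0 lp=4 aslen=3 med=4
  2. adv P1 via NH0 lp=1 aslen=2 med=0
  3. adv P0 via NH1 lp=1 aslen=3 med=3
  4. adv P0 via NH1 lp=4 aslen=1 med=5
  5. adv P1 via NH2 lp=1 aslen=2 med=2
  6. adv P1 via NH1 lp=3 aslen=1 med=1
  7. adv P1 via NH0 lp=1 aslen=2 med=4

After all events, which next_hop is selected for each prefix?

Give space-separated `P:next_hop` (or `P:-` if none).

Answer: P0:NH1 P1:NH1

Derivation:
Op 1: best P0=NH0 P1=-
Op 2: best P0=NH0 P1=NH0
Op 3: best P0=NH0 P1=NH0
Op 4: best P0=NH1 P1=NH0
Op 5: best P0=NH1 P1=NH0
Op 6: best P0=NH1 P1=NH1
Op 7: best P0=NH1 P1=NH1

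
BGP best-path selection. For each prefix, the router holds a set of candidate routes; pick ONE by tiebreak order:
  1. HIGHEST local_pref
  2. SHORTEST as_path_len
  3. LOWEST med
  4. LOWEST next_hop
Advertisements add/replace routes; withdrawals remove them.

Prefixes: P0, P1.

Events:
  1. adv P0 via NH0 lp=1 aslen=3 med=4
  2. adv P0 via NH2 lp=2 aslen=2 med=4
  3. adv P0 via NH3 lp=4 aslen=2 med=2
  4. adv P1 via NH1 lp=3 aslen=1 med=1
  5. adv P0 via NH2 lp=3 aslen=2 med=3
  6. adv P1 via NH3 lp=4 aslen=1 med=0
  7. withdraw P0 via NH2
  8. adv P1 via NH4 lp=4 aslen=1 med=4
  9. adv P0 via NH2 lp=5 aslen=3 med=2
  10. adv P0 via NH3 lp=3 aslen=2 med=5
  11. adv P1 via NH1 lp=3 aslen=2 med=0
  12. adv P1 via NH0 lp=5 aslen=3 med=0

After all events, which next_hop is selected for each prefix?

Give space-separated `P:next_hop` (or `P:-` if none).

Answer: P0:NH2 P1:NH0

Derivation:
Op 1: best P0=NH0 P1=-
Op 2: best P0=NH2 P1=-
Op 3: best P0=NH3 P1=-
Op 4: best P0=NH3 P1=NH1
Op 5: best P0=NH3 P1=NH1
Op 6: best P0=NH3 P1=NH3
Op 7: best P0=NH3 P1=NH3
Op 8: best P0=NH3 P1=NH3
Op 9: best P0=NH2 P1=NH3
Op 10: best P0=NH2 P1=NH3
Op 11: best P0=NH2 P1=NH3
Op 12: best P0=NH2 P1=NH0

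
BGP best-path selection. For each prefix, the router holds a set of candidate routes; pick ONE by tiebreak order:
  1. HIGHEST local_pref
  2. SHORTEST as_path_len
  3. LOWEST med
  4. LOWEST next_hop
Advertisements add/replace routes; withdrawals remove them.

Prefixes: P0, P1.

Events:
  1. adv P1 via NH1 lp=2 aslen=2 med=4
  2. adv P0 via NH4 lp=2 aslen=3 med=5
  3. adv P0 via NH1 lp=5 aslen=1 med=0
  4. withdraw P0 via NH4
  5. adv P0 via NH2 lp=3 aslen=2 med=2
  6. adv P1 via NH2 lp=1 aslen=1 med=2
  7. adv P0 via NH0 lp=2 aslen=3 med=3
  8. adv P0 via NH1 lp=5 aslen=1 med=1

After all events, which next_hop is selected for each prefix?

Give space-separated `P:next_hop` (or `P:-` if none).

Op 1: best P0=- P1=NH1
Op 2: best P0=NH4 P1=NH1
Op 3: best P0=NH1 P1=NH1
Op 4: best P0=NH1 P1=NH1
Op 5: best P0=NH1 P1=NH1
Op 6: best P0=NH1 P1=NH1
Op 7: best P0=NH1 P1=NH1
Op 8: best P0=NH1 P1=NH1

Answer: P0:NH1 P1:NH1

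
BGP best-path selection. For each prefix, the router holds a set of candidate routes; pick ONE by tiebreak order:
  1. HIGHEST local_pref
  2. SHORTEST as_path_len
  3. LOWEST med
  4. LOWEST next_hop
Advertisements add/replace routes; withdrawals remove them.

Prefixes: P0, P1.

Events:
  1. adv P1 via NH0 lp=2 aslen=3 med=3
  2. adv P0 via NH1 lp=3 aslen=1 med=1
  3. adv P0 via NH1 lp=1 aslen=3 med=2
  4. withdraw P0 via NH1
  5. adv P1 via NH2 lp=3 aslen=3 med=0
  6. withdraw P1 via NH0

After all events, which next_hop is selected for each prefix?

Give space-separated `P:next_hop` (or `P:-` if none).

Answer: P0:- P1:NH2

Derivation:
Op 1: best P0=- P1=NH0
Op 2: best P0=NH1 P1=NH0
Op 3: best P0=NH1 P1=NH0
Op 4: best P0=- P1=NH0
Op 5: best P0=- P1=NH2
Op 6: best P0=- P1=NH2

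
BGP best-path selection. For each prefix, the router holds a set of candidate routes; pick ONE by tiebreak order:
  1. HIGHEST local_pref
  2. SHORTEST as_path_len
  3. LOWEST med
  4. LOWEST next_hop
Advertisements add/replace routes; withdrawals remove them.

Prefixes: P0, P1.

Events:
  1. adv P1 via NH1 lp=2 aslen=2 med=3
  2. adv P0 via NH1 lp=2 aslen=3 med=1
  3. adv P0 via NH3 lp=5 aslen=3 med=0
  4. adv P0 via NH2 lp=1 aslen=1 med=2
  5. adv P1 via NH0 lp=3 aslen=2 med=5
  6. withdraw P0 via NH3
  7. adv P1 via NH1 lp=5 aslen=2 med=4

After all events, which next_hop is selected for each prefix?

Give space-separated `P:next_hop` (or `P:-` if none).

Answer: P0:NH1 P1:NH1

Derivation:
Op 1: best P0=- P1=NH1
Op 2: best P0=NH1 P1=NH1
Op 3: best P0=NH3 P1=NH1
Op 4: best P0=NH3 P1=NH1
Op 5: best P0=NH3 P1=NH0
Op 6: best P0=NH1 P1=NH0
Op 7: best P0=NH1 P1=NH1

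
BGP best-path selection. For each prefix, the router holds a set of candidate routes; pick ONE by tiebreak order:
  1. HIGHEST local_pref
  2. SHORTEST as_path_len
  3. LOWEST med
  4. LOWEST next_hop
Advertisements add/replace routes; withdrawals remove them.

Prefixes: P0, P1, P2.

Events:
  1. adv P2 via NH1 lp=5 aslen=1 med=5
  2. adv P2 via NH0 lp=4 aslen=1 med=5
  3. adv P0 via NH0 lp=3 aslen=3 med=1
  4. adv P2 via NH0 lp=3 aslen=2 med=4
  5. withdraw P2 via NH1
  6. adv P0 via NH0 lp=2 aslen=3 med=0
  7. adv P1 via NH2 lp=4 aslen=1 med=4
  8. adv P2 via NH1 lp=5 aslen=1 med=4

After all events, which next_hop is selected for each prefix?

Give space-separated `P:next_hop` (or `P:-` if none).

Op 1: best P0=- P1=- P2=NH1
Op 2: best P0=- P1=- P2=NH1
Op 3: best P0=NH0 P1=- P2=NH1
Op 4: best P0=NH0 P1=- P2=NH1
Op 5: best P0=NH0 P1=- P2=NH0
Op 6: best P0=NH0 P1=- P2=NH0
Op 7: best P0=NH0 P1=NH2 P2=NH0
Op 8: best P0=NH0 P1=NH2 P2=NH1

Answer: P0:NH0 P1:NH2 P2:NH1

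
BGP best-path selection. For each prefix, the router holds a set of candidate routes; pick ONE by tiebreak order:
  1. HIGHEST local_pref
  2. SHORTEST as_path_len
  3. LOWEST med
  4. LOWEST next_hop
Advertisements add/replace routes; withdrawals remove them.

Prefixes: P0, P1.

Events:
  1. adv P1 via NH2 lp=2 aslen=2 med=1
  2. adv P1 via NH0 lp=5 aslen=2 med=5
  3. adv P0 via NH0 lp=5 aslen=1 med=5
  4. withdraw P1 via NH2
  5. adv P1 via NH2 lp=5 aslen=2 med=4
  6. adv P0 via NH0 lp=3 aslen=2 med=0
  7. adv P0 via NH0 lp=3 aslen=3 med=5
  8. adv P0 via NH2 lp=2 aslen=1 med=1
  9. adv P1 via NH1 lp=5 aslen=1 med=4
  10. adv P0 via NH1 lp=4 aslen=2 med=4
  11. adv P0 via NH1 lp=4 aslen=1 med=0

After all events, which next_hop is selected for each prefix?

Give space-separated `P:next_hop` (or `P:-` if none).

Op 1: best P0=- P1=NH2
Op 2: best P0=- P1=NH0
Op 3: best P0=NH0 P1=NH0
Op 4: best P0=NH0 P1=NH0
Op 5: best P0=NH0 P1=NH2
Op 6: best P0=NH0 P1=NH2
Op 7: best P0=NH0 P1=NH2
Op 8: best P0=NH0 P1=NH2
Op 9: best P0=NH0 P1=NH1
Op 10: best P0=NH1 P1=NH1
Op 11: best P0=NH1 P1=NH1

Answer: P0:NH1 P1:NH1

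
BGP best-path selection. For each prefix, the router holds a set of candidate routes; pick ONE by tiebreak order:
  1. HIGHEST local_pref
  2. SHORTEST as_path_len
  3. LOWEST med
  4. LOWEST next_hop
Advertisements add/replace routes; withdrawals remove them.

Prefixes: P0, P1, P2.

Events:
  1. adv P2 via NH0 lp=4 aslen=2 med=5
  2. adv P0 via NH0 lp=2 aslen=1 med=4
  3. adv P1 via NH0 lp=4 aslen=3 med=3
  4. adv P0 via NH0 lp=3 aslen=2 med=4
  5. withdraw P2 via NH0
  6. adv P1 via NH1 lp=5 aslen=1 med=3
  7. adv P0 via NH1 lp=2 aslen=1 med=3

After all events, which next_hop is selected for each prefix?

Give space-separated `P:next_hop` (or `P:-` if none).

Op 1: best P0=- P1=- P2=NH0
Op 2: best P0=NH0 P1=- P2=NH0
Op 3: best P0=NH0 P1=NH0 P2=NH0
Op 4: best P0=NH0 P1=NH0 P2=NH0
Op 5: best P0=NH0 P1=NH0 P2=-
Op 6: best P0=NH0 P1=NH1 P2=-
Op 7: best P0=NH0 P1=NH1 P2=-

Answer: P0:NH0 P1:NH1 P2:-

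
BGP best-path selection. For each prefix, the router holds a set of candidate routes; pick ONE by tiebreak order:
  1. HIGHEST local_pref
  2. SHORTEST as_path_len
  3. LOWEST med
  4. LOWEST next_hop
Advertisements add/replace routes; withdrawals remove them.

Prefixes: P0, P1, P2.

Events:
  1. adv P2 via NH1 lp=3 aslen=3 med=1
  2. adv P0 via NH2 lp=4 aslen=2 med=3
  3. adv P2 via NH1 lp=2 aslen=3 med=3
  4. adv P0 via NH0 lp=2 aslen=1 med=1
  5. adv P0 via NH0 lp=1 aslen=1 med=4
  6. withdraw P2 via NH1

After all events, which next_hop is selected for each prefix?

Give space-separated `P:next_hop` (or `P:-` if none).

Answer: P0:NH2 P1:- P2:-

Derivation:
Op 1: best P0=- P1=- P2=NH1
Op 2: best P0=NH2 P1=- P2=NH1
Op 3: best P0=NH2 P1=- P2=NH1
Op 4: best P0=NH2 P1=- P2=NH1
Op 5: best P0=NH2 P1=- P2=NH1
Op 6: best P0=NH2 P1=- P2=-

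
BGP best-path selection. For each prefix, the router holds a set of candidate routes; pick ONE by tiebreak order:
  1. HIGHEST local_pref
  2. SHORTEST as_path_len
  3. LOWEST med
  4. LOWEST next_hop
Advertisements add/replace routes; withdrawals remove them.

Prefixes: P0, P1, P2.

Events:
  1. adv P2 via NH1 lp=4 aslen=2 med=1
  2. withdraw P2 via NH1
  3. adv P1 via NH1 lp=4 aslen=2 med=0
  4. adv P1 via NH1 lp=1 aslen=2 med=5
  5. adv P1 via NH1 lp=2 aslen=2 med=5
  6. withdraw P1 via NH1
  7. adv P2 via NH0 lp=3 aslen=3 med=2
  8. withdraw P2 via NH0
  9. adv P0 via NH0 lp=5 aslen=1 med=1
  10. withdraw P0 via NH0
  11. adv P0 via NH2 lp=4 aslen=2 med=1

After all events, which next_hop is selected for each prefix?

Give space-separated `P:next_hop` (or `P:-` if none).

Op 1: best P0=- P1=- P2=NH1
Op 2: best P0=- P1=- P2=-
Op 3: best P0=- P1=NH1 P2=-
Op 4: best P0=- P1=NH1 P2=-
Op 5: best P0=- P1=NH1 P2=-
Op 6: best P0=- P1=- P2=-
Op 7: best P0=- P1=- P2=NH0
Op 8: best P0=- P1=- P2=-
Op 9: best P0=NH0 P1=- P2=-
Op 10: best P0=- P1=- P2=-
Op 11: best P0=NH2 P1=- P2=-

Answer: P0:NH2 P1:- P2:-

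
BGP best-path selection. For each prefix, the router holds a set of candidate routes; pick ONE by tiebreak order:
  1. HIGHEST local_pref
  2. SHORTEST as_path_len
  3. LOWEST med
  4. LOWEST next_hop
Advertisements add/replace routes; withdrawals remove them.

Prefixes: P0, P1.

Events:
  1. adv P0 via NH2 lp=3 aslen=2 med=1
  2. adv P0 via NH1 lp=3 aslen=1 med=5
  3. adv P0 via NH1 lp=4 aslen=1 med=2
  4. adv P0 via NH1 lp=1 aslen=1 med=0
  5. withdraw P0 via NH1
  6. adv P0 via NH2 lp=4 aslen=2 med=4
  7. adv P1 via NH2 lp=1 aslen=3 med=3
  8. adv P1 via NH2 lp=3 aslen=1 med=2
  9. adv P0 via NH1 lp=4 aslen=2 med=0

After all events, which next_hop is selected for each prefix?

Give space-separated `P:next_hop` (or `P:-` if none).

Answer: P0:NH1 P1:NH2

Derivation:
Op 1: best P0=NH2 P1=-
Op 2: best P0=NH1 P1=-
Op 3: best P0=NH1 P1=-
Op 4: best P0=NH2 P1=-
Op 5: best P0=NH2 P1=-
Op 6: best P0=NH2 P1=-
Op 7: best P0=NH2 P1=NH2
Op 8: best P0=NH2 P1=NH2
Op 9: best P0=NH1 P1=NH2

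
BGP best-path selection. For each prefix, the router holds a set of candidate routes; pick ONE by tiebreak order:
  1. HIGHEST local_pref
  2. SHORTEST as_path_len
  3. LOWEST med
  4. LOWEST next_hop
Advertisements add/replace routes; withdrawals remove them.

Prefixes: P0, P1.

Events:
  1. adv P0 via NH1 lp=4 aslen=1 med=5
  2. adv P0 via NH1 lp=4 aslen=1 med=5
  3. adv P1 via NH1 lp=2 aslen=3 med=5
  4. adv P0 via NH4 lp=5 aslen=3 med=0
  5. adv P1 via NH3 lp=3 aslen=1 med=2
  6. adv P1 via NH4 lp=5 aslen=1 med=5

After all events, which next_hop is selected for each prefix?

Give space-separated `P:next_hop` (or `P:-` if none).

Answer: P0:NH4 P1:NH4

Derivation:
Op 1: best P0=NH1 P1=-
Op 2: best P0=NH1 P1=-
Op 3: best P0=NH1 P1=NH1
Op 4: best P0=NH4 P1=NH1
Op 5: best P0=NH4 P1=NH3
Op 6: best P0=NH4 P1=NH4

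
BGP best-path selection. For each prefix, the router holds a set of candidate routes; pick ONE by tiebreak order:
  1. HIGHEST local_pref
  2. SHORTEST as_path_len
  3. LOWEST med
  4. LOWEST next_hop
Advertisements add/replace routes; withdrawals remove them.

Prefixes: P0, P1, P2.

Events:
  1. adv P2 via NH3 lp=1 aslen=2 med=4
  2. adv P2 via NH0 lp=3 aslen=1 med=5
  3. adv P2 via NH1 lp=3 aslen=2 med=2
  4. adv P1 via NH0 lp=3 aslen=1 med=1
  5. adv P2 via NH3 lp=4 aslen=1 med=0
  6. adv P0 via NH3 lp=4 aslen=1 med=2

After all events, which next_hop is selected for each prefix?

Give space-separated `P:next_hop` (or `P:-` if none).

Op 1: best P0=- P1=- P2=NH3
Op 2: best P0=- P1=- P2=NH0
Op 3: best P0=- P1=- P2=NH0
Op 4: best P0=- P1=NH0 P2=NH0
Op 5: best P0=- P1=NH0 P2=NH3
Op 6: best P0=NH3 P1=NH0 P2=NH3

Answer: P0:NH3 P1:NH0 P2:NH3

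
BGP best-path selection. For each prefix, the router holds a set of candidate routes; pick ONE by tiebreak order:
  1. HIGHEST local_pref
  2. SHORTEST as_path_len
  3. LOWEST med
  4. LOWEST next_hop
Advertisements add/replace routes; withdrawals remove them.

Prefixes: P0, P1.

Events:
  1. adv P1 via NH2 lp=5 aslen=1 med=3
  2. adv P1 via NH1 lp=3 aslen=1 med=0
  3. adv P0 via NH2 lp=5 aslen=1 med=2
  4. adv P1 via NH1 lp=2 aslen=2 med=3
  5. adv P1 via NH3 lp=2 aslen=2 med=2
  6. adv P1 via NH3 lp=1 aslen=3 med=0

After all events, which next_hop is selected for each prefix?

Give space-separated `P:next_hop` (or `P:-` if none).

Answer: P0:NH2 P1:NH2

Derivation:
Op 1: best P0=- P1=NH2
Op 2: best P0=- P1=NH2
Op 3: best P0=NH2 P1=NH2
Op 4: best P0=NH2 P1=NH2
Op 5: best P0=NH2 P1=NH2
Op 6: best P0=NH2 P1=NH2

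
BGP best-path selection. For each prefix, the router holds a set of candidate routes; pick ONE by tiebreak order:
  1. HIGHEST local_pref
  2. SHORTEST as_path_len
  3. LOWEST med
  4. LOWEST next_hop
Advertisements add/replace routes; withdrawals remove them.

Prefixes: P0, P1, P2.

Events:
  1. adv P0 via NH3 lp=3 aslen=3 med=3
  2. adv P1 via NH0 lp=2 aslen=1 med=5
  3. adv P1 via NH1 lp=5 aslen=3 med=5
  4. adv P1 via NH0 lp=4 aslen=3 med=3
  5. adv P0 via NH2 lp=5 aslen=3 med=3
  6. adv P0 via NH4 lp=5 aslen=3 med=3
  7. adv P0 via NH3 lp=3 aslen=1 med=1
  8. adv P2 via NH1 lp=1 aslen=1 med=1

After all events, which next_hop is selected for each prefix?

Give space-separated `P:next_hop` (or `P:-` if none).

Answer: P0:NH2 P1:NH1 P2:NH1

Derivation:
Op 1: best P0=NH3 P1=- P2=-
Op 2: best P0=NH3 P1=NH0 P2=-
Op 3: best P0=NH3 P1=NH1 P2=-
Op 4: best P0=NH3 P1=NH1 P2=-
Op 5: best P0=NH2 P1=NH1 P2=-
Op 6: best P0=NH2 P1=NH1 P2=-
Op 7: best P0=NH2 P1=NH1 P2=-
Op 8: best P0=NH2 P1=NH1 P2=NH1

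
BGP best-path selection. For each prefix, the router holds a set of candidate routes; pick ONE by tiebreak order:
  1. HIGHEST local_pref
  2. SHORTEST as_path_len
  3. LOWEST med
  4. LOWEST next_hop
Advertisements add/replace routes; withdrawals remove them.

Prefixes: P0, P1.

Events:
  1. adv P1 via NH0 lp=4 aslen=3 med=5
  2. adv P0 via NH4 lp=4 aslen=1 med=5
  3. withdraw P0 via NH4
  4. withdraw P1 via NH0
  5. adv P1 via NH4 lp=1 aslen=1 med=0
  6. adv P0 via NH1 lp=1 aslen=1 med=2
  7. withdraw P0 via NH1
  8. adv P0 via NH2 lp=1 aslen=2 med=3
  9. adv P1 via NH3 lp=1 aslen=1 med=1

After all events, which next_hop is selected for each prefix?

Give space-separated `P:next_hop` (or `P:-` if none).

Answer: P0:NH2 P1:NH4

Derivation:
Op 1: best P0=- P1=NH0
Op 2: best P0=NH4 P1=NH0
Op 3: best P0=- P1=NH0
Op 4: best P0=- P1=-
Op 5: best P0=- P1=NH4
Op 6: best P0=NH1 P1=NH4
Op 7: best P0=- P1=NH4
Op 8: best P0=NH2 P1=NH4
Op 9: best P0=NH2 P1=NH4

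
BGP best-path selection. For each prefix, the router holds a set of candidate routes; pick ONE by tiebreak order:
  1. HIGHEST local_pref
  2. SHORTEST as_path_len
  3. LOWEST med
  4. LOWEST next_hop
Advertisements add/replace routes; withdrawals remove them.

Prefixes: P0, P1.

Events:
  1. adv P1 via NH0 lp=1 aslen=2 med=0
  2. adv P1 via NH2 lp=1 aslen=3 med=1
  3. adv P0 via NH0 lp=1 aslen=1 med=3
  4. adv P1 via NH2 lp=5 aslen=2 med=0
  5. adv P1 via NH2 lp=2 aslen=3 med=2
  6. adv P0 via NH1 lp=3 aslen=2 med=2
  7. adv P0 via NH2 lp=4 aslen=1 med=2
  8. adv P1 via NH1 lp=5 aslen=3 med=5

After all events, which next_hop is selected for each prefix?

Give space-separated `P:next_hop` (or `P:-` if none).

Answer: P0:NH2 P1:NH1

Derivation:
Op 1: best P0=- P1=NH0
Op 2: best P0=- P1=NH0
Op 3: best P0=NH0 P1=NH0
Op 4: best P0=NH0 P1=NH2
Op 5: best P0=NH0 P1=NH2
Op 6: best P0=NH1 P1=NH2
Op 7: best P0=NH2 P1=NH2
Op 8: best P0=NH2 P1=NH1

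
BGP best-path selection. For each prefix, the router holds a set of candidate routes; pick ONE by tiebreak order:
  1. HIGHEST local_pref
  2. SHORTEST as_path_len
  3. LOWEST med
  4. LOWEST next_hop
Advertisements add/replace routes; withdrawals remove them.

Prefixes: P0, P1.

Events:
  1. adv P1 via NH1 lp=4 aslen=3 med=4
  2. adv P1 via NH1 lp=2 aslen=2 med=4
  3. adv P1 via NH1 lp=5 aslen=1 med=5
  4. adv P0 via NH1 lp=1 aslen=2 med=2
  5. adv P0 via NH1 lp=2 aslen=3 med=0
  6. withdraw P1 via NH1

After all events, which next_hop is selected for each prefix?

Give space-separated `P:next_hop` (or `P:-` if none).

Op 1: best P0=- P1=NH1
Op 2: best P0=- P1=NH1
Op 3: best P0=- P1=NH1
Op 4: best P0=NH1 P1=NH1
Op 5: best P0=NH1 P1=NH1
Op 6: best P0=NH1 P1=-

Answer: P0:NH1 P1:-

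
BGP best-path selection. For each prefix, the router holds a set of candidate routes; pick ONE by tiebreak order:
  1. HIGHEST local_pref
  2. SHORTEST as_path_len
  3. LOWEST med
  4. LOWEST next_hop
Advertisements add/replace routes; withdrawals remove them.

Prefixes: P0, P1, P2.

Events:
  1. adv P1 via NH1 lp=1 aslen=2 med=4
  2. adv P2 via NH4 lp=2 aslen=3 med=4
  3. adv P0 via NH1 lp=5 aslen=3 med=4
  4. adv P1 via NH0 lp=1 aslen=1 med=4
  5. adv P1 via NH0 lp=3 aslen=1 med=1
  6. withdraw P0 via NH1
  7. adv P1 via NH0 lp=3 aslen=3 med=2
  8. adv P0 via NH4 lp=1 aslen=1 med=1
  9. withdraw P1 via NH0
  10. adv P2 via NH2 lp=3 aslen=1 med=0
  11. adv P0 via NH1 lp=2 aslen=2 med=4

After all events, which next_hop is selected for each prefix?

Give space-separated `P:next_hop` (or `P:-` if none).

Op 1: best P0=- P1=NH1 P2=-
Op 2: best P0=- P1=NH1 P2=NH4
Op 3: best P0=NH1 P1=NH1 P2=NH4
Op 4: best P0=NH1 P1=NH0 P2=NH4
Op 5: best P0=NH1 P1=NH0 P2=NH4
Op 6: best P0=- P1=NH0 P2=NH4
Op 7: best P0=- P1=NH0 P2=NH4
Op 8: best P0=NH4 P1=NH0 P2=NH4
Op 9: best P0=NH4 P1=NH1 P2=NH4
Op 10: best P0=NH4 P1=NH1 P2=NH2
Op 11: best P0=NH1 P1=NH1 P2=NH2

Answer: P0:NH1 P1:NH1 P2:NH2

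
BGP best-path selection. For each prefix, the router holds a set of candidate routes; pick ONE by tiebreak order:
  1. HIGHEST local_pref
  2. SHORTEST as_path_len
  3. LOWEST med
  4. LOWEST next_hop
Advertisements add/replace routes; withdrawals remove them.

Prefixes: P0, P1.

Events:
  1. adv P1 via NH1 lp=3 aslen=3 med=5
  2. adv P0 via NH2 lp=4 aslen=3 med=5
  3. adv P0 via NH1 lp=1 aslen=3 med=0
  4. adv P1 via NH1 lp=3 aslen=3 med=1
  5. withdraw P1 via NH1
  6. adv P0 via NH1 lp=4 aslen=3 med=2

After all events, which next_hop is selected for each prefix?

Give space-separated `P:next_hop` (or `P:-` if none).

Op 1: best P0=- P1=NH1
Op 2: best P0=NH2 P1=NH1
Op 3: best P0=NH2 P1=NH1
Op 4: best P0=NH2 P1=NH1
Op 5: best P0=NH2 P1=-
Op 6: best P0=NH1 P1=-

Answer: P0:NH1 P1:-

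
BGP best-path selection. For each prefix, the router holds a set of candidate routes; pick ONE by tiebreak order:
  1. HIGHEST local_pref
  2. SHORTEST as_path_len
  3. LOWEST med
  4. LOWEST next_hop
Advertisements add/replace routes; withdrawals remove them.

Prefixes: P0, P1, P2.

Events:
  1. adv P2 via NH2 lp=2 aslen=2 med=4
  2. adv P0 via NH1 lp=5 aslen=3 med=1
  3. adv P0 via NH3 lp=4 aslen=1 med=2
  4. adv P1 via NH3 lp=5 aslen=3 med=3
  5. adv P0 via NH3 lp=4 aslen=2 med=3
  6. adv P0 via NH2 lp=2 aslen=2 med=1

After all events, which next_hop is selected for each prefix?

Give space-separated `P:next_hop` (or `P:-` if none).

Answer: P0:NH1 P1:NH3 P2:NH2

Derivation:
Op 1: best P0=- P1=- P2=NH2
Op 2: best P0=NH1 P1=- P2=NH2
Op 3: best P0=NH1 P1=- P2=NH2
Op 4: best P0=NH1 P1=NH3 P2=NH2
Op 5: best P0=NH1 P1=NH3 P2=NH2
Op 6: best P0=NH1 P1=NH3 P2=NH2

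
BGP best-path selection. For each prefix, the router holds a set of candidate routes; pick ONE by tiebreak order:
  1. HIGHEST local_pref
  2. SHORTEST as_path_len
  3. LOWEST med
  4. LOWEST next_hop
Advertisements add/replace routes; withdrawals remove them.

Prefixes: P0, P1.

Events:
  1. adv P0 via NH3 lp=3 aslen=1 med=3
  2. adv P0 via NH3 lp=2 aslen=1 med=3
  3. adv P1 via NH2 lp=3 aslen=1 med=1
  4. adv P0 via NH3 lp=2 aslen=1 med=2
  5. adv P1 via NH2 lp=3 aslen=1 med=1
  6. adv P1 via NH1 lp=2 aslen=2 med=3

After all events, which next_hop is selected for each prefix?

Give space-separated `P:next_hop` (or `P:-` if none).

Answer: P0:NH3 P1:NH2

Derivation:
Op 1: best P0=NH3 P1=-
Op 2: best P0=NH3 P1=-
Op 3: best P0=NH3 P1=NH2
Op 4: best P0=NH3 P1=NH2
Op 5: best P0=NH3 P1=NH2
Op 6: best P0=NH3 P1=NH2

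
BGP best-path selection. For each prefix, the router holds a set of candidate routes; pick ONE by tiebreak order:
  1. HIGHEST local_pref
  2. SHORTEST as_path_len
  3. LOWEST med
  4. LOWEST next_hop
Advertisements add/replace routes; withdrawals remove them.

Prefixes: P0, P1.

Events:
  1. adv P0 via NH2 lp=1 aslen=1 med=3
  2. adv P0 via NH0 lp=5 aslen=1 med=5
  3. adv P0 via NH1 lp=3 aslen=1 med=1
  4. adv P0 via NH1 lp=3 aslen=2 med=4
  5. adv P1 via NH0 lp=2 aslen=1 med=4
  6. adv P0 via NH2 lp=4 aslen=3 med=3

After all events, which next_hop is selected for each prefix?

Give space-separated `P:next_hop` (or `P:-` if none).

Answer: P0:NH0 P1:NH0

Derivation:
Op 1: best P0=NH2 P1=-
Op 2: best P0=NH0 P1=-
Op 3: best P0=NH0 P1=-
Op 4: best P0=NH0 P1=-
Op 5: best P0=NH0 P1=NH0
Op 6: best P0=NH0 P1=NH0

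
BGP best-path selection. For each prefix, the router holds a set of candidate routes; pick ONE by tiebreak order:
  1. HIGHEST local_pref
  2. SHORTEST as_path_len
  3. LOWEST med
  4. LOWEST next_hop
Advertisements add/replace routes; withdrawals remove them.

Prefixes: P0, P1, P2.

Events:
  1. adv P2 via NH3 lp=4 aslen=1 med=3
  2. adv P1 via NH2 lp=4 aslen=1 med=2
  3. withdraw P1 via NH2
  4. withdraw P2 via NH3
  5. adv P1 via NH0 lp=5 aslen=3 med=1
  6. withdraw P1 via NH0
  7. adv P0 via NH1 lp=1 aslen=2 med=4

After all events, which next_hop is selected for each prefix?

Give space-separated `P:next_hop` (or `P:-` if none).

Answer: P0:NH1 P1:- P2:-

Derivation:
Op 1: best P0=- P1=- P2=NH3
Op 2: best P0=- P1=NH2 P2=NH3
Op 3: best P0=- P1=- P2=NH3
Op 4: best P0=- P1=- P2=-
Op 5: best P0=- P1=NH0 P2=-
Op 6: best P0=- P1=- P2=-
Op 7: best P0=NH1 P1=- P2=-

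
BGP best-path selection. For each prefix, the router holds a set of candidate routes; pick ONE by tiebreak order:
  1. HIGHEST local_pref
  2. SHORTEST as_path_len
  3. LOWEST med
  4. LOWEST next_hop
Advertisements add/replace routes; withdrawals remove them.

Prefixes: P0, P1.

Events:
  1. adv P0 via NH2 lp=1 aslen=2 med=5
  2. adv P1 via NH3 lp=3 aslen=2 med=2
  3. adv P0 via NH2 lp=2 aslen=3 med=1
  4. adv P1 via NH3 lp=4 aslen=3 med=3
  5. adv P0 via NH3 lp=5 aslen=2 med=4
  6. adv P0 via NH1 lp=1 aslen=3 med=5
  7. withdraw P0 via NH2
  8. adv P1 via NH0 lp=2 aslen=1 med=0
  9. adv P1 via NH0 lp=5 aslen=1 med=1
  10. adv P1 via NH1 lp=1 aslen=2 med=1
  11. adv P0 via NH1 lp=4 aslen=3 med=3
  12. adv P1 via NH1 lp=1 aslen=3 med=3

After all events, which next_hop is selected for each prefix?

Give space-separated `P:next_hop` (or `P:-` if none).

Op 1: best P0=NH2 P1=-
Op 2: best P0=NH2 P1=NH3
Op 3: best P0=NH2 P1=NH3
Op 4: best P0=NH2 P1=NH3
Op 5: best P0=NH3 P1=NH3
Op 6: best P0=NH3 P1=NH3
Op 7: best P0=NH3 P1=NH3
Op 8: best P0=NH3 P1=NH3
Op 9: best P0=NH3 P1=NH0
Op 10: best P0=NH3 P1=NH0
Op 11: best P0=NH3 P1=NH0
Op 12: best P0=NH3 P1=NH0

Answer: P0:NH3 P1:NH0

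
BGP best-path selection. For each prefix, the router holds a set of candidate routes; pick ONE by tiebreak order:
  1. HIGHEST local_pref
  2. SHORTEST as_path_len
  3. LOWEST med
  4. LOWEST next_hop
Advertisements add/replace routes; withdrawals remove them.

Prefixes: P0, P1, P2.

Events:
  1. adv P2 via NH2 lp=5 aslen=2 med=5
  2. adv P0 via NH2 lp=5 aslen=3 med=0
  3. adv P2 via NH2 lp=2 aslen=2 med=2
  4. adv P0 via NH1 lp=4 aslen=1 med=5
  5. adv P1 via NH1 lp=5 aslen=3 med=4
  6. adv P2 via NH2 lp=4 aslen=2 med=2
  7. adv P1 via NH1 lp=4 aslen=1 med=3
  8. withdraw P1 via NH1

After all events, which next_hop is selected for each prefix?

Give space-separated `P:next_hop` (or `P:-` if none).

Answer: P0:NH2 P1:- P2:NH2

Derivation:
Op 1: best P0=- P1=- P2=NH2
Op 2: best P0=NH2 P1=- P2=NH2
Op 3: best P0=NH2 P1=- P2=NH2
Op 4: best P0=NH2 P1=- P2=NH2
Op 5: best P0=NH2 P1=NH1 P2=NH2
Op 6: best P0=NH2 P1=NH1 P2=NH2
Op 7: best P0=NH2 P1=NH1 P2=NH2
Op 8: best P0=NH2 P1=- P2=NH2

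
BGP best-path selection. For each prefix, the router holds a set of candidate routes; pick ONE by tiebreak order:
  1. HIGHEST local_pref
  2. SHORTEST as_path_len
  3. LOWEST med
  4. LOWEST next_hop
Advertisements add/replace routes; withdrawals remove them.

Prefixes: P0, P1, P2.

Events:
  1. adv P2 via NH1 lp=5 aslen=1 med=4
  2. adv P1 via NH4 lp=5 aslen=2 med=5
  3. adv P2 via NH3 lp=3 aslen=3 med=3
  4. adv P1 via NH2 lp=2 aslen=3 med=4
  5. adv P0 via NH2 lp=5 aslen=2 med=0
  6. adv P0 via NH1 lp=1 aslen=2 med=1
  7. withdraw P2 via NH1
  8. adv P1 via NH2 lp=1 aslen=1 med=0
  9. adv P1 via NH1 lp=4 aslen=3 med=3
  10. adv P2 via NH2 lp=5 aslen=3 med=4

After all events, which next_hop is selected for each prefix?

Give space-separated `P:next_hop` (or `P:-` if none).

Answer: P0:NH2 P1:NH4 P2:NH2

Derivation:
Op 1: best P0=- P1=- P2=NH1
Op 2: best P0=- P1=NH4 P2=NH1
Op 3: best P0=- P1=NH4 P2=NH1
Op 4: best P0=- P1=NH4 P2=NH1
Op 5: best P0=NH2 P1=NH4 P2=NH1
Op 6: best P0=NH2 P1=NH4 P2=NH1
Op 7: best P0=NH2 P1=NH4 P2=NH3
Op 8: best P0=NH2 P1=NH4 P2=NH3
Op 9: best P0=NH2 P1=NH4 P2=NH3
Op 10: best P0=NH2 P1=NH4 P2=NH2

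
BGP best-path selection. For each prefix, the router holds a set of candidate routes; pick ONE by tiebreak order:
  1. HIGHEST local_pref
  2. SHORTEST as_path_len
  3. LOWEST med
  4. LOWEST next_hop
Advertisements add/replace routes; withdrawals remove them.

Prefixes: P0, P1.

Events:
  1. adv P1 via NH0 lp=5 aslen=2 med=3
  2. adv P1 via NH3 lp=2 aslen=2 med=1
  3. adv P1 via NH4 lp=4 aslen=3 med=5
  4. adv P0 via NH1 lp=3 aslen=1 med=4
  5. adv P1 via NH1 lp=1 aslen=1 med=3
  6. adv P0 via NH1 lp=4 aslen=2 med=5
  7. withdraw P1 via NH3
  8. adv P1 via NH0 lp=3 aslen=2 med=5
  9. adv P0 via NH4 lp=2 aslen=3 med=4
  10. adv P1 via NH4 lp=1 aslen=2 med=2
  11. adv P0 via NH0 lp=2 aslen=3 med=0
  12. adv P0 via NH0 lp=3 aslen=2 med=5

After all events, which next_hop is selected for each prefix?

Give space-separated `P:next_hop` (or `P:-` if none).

Answer: P0:NH1 P1:NH0

Derivation:
Op 1: best P0=- P1=NH0
Op 2: best P0=- P1=NH0
Op 3: best P0=- P1=NH0
Op 4: best P0=NH1 P1=NH0
Op 5: best P0=NH1 P1=NH0
Op 6: best P0=NH1 P1=NH0
Op 7: best P0=NH1 P1=NH0
Op 8: best P0=NH1 P1=NH4
Op 9: best P0=NH1 P1=NH4
Op 10: best P0=NH1 P1=NH0
Op 11: best P0=NH1 P1=NH0
Op 12: best P0=NH1 P1=NH0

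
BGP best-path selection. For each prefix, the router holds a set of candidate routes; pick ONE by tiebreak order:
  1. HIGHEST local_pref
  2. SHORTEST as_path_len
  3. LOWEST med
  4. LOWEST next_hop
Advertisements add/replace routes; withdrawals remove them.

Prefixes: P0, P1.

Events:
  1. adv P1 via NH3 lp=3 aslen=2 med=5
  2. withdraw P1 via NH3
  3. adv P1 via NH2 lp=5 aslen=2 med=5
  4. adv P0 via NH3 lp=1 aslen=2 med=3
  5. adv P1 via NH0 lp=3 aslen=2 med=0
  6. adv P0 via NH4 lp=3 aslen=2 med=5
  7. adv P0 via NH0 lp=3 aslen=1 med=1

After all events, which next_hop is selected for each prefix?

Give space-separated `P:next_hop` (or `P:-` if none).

Op 1: best P0=- P1=NH3
Op 2: best P0=- P1=-
Op 3: best P0=- P1=NH2
Op 4: best P0=NH3 P1=NH2
Op 5: best P0=NH3 P1=NH2
Op 6: best P0=NH4 P1=NH2
Op 7: best P0=NH0 P1=NH2

Answer: P0:NH0 P1:NH2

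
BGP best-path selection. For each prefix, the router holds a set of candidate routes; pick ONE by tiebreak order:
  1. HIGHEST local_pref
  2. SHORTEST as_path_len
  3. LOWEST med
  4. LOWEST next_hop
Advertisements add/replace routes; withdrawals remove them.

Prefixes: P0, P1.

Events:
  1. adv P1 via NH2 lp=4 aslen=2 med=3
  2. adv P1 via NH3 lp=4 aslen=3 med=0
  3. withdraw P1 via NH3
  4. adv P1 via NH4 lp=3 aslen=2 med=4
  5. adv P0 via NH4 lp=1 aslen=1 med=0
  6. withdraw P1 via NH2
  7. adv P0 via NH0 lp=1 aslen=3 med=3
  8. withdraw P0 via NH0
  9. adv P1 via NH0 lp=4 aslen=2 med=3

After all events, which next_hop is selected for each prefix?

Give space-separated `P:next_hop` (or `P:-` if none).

Answer: P0:NH4 P1:NH0

Derivation:
Op 1: best P0=- P1=NH2
Op 2: best P0=- P1=NH2
Op 3: best P0=- P1=NH2
Op 4: best P0=- P1=NH2
Op 5: best P0=NH4 P1=NH2
Op 6: best P0=NH4 P1=NH4
Op 7: best P0=NH4 P1=NH4
Op 8: best P0=NH4 P1=NH4
Op 9: best P0=NH4 P1=NH0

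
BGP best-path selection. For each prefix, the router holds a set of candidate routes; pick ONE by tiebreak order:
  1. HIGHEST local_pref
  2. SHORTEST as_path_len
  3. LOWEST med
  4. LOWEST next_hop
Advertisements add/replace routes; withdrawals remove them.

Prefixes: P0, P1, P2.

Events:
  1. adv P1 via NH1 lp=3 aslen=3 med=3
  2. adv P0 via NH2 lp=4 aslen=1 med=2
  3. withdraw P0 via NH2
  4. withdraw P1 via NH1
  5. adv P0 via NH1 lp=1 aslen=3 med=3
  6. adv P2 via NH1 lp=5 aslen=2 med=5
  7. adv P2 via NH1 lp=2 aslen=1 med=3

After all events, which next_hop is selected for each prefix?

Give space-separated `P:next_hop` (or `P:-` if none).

Answer: P0:NH1 P1:- P2:NH1

Derivation:
Op 1: best P0=- P1=NH1 P2=-
Op 2: best P0=NH2 P1=NH1 P2=-
Op 3: best P0=- P1=NH1 P2=-
Op 4: best P0=- P1=- P2=-
Op 5: best P0=NH1 P1=- P2=-
Op 6: best P0=NH1 P1=- P2=NH1
Op 7: best P0=NH1 P1=- P2=NH1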